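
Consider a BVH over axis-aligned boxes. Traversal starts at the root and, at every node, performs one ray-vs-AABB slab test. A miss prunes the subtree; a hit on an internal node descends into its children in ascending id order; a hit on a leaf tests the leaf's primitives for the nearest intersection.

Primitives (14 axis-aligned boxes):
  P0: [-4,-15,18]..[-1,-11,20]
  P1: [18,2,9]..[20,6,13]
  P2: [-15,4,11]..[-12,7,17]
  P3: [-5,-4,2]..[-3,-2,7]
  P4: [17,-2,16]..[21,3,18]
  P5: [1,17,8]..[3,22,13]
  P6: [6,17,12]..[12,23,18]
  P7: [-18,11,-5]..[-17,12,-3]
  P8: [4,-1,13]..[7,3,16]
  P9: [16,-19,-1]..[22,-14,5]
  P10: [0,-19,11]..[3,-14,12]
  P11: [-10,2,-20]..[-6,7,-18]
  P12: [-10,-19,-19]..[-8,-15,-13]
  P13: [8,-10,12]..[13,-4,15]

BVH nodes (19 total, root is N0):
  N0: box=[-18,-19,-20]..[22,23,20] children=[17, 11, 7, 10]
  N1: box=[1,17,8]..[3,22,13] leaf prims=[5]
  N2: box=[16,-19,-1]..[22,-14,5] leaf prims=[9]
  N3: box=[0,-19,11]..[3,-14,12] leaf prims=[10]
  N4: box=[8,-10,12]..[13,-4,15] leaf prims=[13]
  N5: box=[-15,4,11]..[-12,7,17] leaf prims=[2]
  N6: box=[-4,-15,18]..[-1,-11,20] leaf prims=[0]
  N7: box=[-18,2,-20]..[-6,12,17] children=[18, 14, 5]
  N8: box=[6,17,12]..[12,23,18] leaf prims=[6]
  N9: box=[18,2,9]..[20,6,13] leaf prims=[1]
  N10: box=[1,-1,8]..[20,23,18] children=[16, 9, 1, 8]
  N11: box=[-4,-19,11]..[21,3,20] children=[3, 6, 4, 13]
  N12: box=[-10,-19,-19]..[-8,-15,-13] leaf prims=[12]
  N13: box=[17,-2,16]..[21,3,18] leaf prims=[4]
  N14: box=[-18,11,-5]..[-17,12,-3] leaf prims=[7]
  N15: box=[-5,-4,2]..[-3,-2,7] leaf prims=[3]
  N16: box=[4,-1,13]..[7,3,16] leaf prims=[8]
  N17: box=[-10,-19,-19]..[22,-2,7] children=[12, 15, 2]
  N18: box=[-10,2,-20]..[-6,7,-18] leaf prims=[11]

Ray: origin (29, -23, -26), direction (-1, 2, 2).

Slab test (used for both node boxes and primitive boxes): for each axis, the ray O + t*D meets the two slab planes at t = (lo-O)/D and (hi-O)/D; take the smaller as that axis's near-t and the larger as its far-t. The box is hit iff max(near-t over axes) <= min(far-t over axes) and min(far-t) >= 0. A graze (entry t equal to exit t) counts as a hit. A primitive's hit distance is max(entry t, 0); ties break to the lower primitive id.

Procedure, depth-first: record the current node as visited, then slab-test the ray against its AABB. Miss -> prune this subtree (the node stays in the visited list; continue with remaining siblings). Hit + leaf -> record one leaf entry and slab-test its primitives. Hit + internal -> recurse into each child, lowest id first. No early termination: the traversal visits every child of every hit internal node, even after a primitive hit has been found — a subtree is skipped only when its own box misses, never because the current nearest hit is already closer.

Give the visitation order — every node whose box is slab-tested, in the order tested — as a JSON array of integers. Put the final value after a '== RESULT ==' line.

Traverse from the root:
N0 x:[7,47] y:[2,23] z:[3,23] -> hit [7,23], descend [7, 10, 11, 17]
  N7 x:[35,47] y:[25/2,35/2] z:[3,43/2] -> miss, prune
  N10 x:[9,28] y:[11,23] z:[17,22] -> hit [17,22], descend [1, 8, 9, 16]
    N1 x:[26,28] y:[20,45/2] z:[17,39/2] -> miss, prune
    N8 x:[17,23] y:[20,23] z:[19,22] -> hit [20,22] leaf, test {P6@t=20}
    N9 x:[9,11] y:[25/2,29/2] z:[35/2,39/2] -> miss, prune
    N16 x:[22,25] y:[11,13] z:[39/2,21] -> miss, prune
  N11 x:[8,33] y:[2,13] z:[37/2,23] -> miss, prune
  N17 x:[7,39] y:[2,21/2] z:[7/2,33/2] -> hit [7,21/2], descend [2, 12, 15]
    N2 x:[7,13] y:[2,9/2] z:[25/2,31/2] -> miss, prune
    N12 x:[37,39] y:[2,4] z:[7/2,13/2] -> miss, prune
    N15 x:[32,34] y:[19/2,21/2] z:[14,33/2] -> miss, prune

order=[0, 7, 10, 1, 8, 9, 16, 11, 17, 2, 12, 15]  |boxes|=12  |leaves|=1  hit=P6

== RESULT ==
[0, 7, 10, 1, 8, 9, 16, 11, 17, 2, 12, 15]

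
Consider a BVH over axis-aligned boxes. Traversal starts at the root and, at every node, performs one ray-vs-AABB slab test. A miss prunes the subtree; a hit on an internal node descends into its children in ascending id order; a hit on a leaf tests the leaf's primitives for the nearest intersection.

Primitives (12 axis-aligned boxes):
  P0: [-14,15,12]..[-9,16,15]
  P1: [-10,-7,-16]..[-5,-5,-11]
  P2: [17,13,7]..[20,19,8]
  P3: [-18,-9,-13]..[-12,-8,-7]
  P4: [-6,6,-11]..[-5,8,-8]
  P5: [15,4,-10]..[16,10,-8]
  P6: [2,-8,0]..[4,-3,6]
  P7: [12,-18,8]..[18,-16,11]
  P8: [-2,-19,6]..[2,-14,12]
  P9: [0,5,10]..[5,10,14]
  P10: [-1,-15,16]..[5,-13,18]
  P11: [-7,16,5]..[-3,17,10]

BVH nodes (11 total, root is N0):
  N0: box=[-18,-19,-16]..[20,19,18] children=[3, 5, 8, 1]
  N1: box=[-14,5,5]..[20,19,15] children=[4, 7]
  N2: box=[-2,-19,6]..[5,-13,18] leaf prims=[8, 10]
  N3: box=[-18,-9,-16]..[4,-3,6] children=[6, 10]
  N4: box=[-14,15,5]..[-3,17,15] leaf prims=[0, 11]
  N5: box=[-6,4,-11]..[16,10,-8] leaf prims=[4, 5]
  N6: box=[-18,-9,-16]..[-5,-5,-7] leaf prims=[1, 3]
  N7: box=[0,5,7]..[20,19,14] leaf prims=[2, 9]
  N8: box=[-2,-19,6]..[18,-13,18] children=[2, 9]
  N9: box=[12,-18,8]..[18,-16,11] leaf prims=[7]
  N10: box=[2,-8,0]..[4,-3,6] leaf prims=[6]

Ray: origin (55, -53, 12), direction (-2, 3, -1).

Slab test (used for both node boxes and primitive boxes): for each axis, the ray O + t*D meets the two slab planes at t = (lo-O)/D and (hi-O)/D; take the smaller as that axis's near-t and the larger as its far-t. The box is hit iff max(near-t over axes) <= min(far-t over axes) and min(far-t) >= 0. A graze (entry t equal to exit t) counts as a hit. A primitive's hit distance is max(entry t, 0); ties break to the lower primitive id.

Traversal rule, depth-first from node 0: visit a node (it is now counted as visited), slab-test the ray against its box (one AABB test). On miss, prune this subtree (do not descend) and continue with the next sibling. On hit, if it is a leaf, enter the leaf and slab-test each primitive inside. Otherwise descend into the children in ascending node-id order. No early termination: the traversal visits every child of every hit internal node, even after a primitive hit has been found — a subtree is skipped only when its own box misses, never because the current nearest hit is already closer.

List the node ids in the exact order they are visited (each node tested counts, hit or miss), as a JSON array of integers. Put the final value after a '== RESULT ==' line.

Traverse from the root:
N0 x:[35/2,73/2] y:[34/3,24] z:[-6,28] -> hit [35/2,24], descend [1, 3, 5, 8]
  N1 x:[35/2,69/2] y:[58/3,24] z:[-3,7] -> miss, prune
  N3 x:[51/2,73/2] y:[44/3,50/3] z:[6,28] -> miss, prune
  N5 x:[39/2,61/2] y:[19,21] z:[20,23] -> hit [20,21] leaf, test {P4(miss), P5@t=20}
  N8 x:[37/2,57/2] y:[34/3,40/3] z:[-6,6] -> miss, prune

Summary -> nodes [0, 1, 3, 5, 8]; box-tests=5; leaf-entries=1; first=P5

== RESULT ==
[0, 1, 3, 5, 8]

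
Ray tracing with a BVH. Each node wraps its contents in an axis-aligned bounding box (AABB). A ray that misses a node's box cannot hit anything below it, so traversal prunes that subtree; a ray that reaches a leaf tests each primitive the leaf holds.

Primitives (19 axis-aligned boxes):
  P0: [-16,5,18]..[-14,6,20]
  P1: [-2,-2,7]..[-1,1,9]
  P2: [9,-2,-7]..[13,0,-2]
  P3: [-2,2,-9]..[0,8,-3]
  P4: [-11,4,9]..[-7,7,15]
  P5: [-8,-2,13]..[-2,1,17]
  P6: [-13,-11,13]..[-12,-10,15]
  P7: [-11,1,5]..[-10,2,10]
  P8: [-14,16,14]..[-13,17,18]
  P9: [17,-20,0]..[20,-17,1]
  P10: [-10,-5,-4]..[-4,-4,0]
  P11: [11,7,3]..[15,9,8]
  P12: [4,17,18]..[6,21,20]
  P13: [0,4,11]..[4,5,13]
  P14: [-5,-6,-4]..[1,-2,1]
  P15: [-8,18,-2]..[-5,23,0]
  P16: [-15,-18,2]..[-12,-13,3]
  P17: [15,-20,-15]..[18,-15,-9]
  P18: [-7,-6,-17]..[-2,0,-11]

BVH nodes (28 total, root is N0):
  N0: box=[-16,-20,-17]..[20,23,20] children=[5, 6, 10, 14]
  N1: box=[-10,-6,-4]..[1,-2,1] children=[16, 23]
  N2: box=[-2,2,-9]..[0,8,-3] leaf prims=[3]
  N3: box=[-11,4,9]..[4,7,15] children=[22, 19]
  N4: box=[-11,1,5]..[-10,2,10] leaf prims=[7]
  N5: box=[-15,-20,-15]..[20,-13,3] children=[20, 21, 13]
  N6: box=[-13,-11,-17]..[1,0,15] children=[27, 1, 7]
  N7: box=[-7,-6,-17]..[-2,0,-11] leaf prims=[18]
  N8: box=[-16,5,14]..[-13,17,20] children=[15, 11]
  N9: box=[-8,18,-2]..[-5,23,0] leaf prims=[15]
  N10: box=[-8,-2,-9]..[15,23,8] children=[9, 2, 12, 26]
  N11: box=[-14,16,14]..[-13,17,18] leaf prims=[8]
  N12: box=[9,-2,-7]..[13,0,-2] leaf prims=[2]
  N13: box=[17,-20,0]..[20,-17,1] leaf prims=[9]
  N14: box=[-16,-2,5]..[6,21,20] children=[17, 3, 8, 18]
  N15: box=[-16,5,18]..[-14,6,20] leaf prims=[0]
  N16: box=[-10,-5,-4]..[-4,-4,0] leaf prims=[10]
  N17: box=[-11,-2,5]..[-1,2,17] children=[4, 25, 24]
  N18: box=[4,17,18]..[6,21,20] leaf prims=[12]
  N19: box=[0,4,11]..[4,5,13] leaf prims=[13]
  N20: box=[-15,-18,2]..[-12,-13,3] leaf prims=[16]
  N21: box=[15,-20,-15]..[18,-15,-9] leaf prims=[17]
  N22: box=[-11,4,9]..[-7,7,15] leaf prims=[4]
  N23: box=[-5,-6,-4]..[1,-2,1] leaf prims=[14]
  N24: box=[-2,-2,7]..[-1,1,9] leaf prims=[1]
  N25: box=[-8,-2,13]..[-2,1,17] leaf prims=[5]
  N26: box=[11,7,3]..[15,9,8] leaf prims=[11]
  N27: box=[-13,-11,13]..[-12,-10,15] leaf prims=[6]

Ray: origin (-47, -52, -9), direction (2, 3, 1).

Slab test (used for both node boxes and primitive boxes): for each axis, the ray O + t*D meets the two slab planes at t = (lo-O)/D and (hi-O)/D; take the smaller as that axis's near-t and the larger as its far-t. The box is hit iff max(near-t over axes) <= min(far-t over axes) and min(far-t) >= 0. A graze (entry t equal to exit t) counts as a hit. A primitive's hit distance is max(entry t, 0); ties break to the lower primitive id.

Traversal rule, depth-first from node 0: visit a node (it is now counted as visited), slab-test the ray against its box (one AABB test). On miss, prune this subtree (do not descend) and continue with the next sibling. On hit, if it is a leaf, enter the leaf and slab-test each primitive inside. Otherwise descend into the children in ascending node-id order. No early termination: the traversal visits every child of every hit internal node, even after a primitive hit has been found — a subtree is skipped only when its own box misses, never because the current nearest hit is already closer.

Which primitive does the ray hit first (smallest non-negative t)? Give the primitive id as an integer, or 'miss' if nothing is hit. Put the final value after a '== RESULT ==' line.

Traverse from the root:
N0 x:[31/2,67/2] y:[32/3,25] z:[-8,29] -> hit [31/2,25], descend [5, 6, 10, 14]
  N5 x:[16,67/2] y:[32/3,13] z:[-6,12] -> miss, prune
  N6 x:[17,24] y:[41/3,52/3] z:[-8,24] -> hit [17,52/3], descend [1, 7, 27]
    N1 x:[37/2,24] y:[46/3,50/3] z:[5,10] -> miss, prune
    N7 x:[20,45/2] y:[46/3,52/3] z:[-8,-2] -> miss, prune
    N27 x:[17,35/2] y:[41/3,14] z:[22,24] -> miss, prune
  N10 x:[39/2,31] y:[50/3,25] z:[0,17] -> miss, prune
  N14 x:[31/2,53/2] y:[50/3,73/3] z:[14,29] -> hit [50/3,73/3], descend [3, 8, 17, 18]
    N3 x:[18,51/2] y:[56/3,59/3] z:[18,24] -> hit [56/3,59/3], descend [19, 22]
      N19 x:[47/2,51/2] y:[56/3,19] z:[20,22] -> miss, prune
      N22 x:[18,20] y:[56/3,59/3] z:[18,24] -> hit [56/3,59/3] leaf, test {P4@t=56/3}
    N8 x:[31/2,17] y:[19,23] z:[23,29] -> miss, prune
    N17 x:[18,23] y:[50/3,18] z:[14,26] -> hit [18,18], descend [4, 24, 25]
      N4 x:[18,37/2] y:[53/3,18] z:[14,19] -> hit [18,18] leaf, test {P7@t=18}
      N24 x:[45/2,23] y:[50/3,53/3] z:[16,18] -> miss, prune
      N25 x:[39/2,45/2] y:[50/3,53/3] z:[22,26] -> miss, prune
    N18 x:[51/2,53/2] y:[23,73/3] z:[27,29] -> miss, prune

17 AABB tests over nodes [0, 5, 6, 1, 7, 27, 10, 14, 3, 19, 22, 8, 17, 4, 24, 25, 18]; 2 leaves entered; closest P7.

== RESULT ==
7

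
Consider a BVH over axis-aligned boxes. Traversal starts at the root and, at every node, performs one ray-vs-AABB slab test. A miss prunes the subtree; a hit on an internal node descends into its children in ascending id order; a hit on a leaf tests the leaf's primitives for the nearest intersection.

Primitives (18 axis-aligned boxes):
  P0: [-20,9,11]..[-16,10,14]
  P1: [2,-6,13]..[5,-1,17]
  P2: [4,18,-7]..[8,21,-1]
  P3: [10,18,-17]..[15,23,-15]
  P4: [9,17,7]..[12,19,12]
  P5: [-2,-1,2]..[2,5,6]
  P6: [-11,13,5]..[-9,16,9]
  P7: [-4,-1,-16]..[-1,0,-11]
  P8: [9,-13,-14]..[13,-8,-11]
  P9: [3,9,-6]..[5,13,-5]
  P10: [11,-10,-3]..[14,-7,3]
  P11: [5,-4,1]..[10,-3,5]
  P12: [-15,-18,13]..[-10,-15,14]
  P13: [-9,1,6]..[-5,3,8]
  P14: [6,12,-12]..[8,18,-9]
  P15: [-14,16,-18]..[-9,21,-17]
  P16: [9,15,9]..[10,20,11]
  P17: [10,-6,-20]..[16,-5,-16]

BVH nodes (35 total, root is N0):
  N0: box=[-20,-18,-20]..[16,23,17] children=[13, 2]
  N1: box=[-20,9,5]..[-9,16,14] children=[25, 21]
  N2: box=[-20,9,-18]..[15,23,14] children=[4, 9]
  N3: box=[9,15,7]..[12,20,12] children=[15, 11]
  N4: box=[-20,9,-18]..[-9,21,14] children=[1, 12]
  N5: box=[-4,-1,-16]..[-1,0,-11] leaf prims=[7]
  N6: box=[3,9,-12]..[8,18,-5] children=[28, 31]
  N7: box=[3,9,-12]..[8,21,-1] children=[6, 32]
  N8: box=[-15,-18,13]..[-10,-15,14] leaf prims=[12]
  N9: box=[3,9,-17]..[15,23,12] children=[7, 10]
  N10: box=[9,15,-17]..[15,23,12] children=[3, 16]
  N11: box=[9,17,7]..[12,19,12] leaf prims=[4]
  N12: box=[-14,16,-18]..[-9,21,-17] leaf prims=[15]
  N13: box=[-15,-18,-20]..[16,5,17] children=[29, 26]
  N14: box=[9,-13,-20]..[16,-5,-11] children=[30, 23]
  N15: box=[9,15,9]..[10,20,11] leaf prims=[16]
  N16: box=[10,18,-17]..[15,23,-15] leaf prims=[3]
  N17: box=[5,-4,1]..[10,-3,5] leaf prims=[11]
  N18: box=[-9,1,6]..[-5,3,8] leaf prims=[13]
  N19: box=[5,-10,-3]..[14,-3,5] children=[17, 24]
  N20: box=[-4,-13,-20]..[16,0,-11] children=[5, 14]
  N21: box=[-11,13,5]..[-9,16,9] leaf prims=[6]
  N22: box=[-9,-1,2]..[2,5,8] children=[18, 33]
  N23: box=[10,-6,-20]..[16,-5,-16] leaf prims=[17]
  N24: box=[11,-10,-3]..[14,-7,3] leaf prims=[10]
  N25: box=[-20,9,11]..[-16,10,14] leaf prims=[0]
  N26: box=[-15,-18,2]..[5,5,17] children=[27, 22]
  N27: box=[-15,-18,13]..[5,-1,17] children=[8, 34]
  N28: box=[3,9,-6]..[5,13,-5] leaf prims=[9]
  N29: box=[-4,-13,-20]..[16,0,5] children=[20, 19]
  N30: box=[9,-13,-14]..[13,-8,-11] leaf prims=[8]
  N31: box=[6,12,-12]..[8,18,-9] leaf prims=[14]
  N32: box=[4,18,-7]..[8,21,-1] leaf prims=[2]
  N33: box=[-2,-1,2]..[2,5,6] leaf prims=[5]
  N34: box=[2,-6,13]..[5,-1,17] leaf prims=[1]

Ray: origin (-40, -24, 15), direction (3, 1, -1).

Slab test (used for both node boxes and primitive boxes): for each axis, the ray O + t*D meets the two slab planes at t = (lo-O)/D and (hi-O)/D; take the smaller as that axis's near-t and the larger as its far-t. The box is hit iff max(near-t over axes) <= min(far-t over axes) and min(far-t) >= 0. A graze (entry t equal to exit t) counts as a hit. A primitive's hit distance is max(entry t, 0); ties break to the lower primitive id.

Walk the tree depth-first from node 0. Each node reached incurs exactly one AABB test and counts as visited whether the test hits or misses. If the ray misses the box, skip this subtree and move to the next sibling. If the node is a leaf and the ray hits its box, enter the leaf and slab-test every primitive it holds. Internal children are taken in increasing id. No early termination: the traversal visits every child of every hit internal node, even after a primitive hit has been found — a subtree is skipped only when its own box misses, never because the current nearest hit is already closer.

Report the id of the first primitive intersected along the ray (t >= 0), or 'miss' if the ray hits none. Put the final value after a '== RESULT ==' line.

Traverse from the root:
N0 x:[20/3,56/3] y:[6,47] z:[-2,35] -> hit [20/3,56/3], descend [2, 13]
  N2 x:[20/3,55/3] y:[33,47] z:[1,33] -> miss, prune
  N13 x:[25/3,56/3] y:[6,29] z:[-2,35] -> hit [25/3,56/3], descend [26, 29]
    N26 x:[25/3,15] y:[6,29] z:[-2,13] -> hit [25/3,13], descend [22, 27]
      N22 x:[31/3,14] y:[23,29] z:[7,13] -> miss, prune
      N27 x:[25/3,15] y:[6,23] z:[-2,2] -> miss, prune
    N29 x:[12,56/3] y:[11,24] z:[10,35] -> hit [12,56/3], descend [19, 20]
      N19 x:[15,18] y:[14,21] z:[10,18] -> hit [15,18], descend [17, 24]
        N17 x:[15,50/3] y:[20,21] z:[10,14] -> miss, prune
        N24 x:[17,18] y:[14,17] z:[12,18] -> hit [17,17] leaf, test {P10@t=17}
      N20 x:[12,56/3] y:[11,24] z:[26,35] -> miss, prune

Summary -> nodes [0, 2, 13, 26, 22, 27, 29, 19, 17, 24, 20]; box-tests=11; leaf-entries=1; first=P10

== RESULT ==
10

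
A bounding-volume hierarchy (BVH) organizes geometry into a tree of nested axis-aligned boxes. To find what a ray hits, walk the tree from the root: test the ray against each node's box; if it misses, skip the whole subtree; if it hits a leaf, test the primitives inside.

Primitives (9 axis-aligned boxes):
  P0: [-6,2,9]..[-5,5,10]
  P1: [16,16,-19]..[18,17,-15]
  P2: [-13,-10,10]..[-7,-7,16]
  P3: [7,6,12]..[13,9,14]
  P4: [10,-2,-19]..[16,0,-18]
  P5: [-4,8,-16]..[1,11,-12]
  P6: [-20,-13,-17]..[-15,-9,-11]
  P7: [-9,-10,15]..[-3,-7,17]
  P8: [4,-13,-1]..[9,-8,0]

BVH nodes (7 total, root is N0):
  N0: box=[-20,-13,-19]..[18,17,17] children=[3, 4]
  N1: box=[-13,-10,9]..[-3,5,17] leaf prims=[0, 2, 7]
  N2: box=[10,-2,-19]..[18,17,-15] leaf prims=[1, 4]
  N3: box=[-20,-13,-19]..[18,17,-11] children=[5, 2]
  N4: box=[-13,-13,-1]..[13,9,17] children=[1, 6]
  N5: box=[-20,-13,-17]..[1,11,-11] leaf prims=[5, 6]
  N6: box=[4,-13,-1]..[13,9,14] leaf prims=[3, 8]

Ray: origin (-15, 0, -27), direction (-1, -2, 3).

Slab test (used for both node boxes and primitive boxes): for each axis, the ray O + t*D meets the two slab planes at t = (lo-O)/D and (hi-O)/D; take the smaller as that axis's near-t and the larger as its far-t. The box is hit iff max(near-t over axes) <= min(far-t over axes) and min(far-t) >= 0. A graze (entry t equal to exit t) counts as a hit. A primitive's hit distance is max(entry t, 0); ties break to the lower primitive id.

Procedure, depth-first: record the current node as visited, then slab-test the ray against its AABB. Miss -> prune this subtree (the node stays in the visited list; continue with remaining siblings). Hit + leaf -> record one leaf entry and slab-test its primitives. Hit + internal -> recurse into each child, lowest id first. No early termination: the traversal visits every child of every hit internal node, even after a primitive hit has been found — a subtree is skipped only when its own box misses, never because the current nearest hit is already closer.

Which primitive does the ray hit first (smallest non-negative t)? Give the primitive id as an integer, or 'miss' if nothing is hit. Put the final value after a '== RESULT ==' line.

Traverse from the root:
N0 x:[-33,5] y:[-17/2,13/2] z:[8/3,44/3] -> hit [8/3,5], descend [3, 4]
  N3 x:[-33,5] y:[-17/2,13/2] z:[8/3,16/3] -> hit [8/3,5], descend [2, 5]
    N2 x:[-33,-25] y:[-17/2,1] z:[8/3,4] -> miss, prune
    N5 x:[-16,5] y:[-11/2,13/2] z:[10/3,16/3] -> hit [10/3,5] leaf, test {P5(miss), P6@t=9/2}
  N4 x:[-28,-2] y:[-9/2,13/2] z:[26/3,44/3] -> miss, prune

Visited [0, 3, 2, 5, 4]. Tests: 5 box, 1 leaf. Nearest: P6.

== RESULT ==
6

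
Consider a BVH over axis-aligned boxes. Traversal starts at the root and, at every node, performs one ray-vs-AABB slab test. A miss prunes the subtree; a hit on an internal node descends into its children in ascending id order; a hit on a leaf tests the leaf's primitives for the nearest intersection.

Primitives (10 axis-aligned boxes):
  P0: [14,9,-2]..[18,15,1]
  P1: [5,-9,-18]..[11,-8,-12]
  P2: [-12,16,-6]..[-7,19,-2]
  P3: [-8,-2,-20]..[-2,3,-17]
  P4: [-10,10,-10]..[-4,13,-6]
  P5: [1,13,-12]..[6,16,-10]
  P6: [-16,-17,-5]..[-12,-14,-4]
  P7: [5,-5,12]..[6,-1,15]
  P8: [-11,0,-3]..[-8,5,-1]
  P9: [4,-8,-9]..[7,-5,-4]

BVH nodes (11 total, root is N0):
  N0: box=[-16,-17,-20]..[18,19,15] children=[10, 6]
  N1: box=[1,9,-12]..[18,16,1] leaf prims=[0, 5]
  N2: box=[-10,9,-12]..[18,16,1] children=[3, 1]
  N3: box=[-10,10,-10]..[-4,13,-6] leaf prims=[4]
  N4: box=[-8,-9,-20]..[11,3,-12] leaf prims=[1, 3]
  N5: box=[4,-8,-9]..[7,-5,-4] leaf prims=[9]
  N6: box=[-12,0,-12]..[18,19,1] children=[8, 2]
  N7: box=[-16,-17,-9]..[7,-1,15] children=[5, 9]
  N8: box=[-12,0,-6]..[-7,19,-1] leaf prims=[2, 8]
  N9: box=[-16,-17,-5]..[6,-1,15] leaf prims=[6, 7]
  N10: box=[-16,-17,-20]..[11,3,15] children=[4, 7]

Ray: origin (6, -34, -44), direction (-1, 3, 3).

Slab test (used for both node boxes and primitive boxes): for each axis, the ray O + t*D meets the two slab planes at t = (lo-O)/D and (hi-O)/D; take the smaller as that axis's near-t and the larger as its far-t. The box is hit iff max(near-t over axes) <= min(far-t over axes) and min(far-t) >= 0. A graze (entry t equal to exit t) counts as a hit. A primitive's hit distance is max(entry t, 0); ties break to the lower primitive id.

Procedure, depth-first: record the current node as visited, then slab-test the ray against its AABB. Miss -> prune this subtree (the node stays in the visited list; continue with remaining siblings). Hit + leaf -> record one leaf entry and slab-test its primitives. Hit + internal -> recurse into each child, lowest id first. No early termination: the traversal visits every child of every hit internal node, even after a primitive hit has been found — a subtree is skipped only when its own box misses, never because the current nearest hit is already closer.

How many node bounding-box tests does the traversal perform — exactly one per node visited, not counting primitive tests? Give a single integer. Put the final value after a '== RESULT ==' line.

Walk:
N0 x:[-12,22] y:[17/3,53/3] z:[8,59/3] -> hit [8,53/3], descend [6, 10]
  N6 x:[-12,18] y:[34/3,53/3] z:[32/3,15] -> hit [34/3,15], descend [2, 8]
    N2 x:[-12,16] y:[43/3,50/3] z:[32/3,15] -> hit [43/3,15], descend [1, 3]
      N1 x:[-12,5] y:[43/3,50/3] z:[32/3,15] -> miss, prune
      N3 x:[10,16] y:[44/3,47/3] z:[34/3,38/3] -> miss, prune
    N8 x:[13,18] y:[34/3,53/3] z:[38/3,43/3] -> hit [13,43/3] leaf, test {P2(miss), P8(miss)}
  N10 x:[-5,22] y:[17/3,37/3] z:[8,59/3] -> hit [8,37/3], descend [4, 7]
    N4 x:[-5,14] y:[25/3,37/3] z:[8,32/3] -> hit [25/3,32/3] leaf, test {P1(miss), P3(miss)}
    N7 x:[-1,22] y:[17/3,11] z:[35/3,59/3] -> miss, prune

order=[0, 6, 2, 1, 3, 8, 10, 4, 7]  |boxes|=9  |leaves|=2  hit=miss

== RESULT ==
9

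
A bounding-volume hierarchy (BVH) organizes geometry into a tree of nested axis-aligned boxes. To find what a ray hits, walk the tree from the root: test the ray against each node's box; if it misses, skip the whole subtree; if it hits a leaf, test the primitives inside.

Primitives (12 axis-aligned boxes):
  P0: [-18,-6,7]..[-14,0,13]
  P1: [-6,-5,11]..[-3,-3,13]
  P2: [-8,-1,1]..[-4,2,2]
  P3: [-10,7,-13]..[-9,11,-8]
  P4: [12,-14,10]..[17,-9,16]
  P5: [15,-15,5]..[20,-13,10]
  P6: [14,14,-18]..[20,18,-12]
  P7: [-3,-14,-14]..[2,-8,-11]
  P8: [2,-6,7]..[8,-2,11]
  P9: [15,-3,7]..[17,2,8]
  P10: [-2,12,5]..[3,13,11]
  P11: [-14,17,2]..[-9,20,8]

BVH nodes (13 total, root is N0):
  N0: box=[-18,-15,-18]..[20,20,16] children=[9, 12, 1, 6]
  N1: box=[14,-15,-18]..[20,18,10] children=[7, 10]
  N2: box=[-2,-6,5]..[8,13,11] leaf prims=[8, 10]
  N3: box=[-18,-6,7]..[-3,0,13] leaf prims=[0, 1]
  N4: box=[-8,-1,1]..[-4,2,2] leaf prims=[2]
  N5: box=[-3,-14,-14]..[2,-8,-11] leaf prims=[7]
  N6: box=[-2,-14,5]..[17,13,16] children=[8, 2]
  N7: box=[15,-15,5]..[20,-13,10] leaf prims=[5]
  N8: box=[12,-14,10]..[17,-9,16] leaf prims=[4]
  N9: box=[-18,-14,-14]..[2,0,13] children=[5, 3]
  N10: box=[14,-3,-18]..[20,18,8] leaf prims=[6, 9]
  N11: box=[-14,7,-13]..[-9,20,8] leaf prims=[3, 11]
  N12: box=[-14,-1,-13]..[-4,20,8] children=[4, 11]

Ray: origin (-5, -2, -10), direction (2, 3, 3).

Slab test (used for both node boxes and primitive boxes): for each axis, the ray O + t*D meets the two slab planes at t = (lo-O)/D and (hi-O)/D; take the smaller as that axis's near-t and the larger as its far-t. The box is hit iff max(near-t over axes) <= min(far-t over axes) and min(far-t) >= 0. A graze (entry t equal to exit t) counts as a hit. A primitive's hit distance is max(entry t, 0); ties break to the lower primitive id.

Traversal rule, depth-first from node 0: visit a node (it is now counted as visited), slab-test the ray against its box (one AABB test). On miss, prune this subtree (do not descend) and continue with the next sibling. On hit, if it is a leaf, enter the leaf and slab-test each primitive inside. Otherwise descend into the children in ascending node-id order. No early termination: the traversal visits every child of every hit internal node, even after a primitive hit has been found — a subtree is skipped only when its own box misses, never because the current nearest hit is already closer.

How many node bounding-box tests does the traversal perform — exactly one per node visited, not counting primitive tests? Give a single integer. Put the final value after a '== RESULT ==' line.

Trace the traversal:
N0 x:[-13/2,25/2] y:[-13/3,22/3] z:[-8/3,26/3] -> hit [-8/3,22/3], descend [1, 6, 9, 12]
  N1 x:[19/2,25/2] y:[-13/3,20/3] z:[-8/3,20/3] -> miss, prune
  N6 x:[3/2,11] y:[-4,5] z:[5,26/3] -> hit [5,5], descend [2, 8]
    N2 x:[3/2,13/2] y:[-4/3,5] z:[5,7] -> hit [5,5] leaf, test {P8(miss), P10(miss)}
    N8 x:[17/2,11] y:[-4,-7/3] z:[20/3,26/3] -> miss, prune
  N9 x:[-13/2,7/2] y:[-4,2/3] z:[-4/3,23/3] -> hit [-4/3,2/3], descend [3, 5]
    N3 x:[-13/2,1] y:[-4/3,2/3] z:[17/3,23/3] -> miss, prune
    N5 x:[1,7/2] y:[-4,-2] z:[-4/3,-1/3] -> miss, prune
  N12 x:[-9/2,1/2] y:[1/3,22/3] z:[-1,6] -> hit [1/3,1/2], descend [4, 11]
    N4 x:[-3/2,1/2] y:[1/3,4/3] z:[11/3,4] -> miss, prune
    N11 x:[-9/2,-2] y:[3,22/3] z:[-1,6] -> miss, prune

order=[0, 1, 6, 2, 8, 9, 3, 5, 12, 4, 11]  |boxes|=11  |leaves|=1  hit=miss

== RESULT ==
11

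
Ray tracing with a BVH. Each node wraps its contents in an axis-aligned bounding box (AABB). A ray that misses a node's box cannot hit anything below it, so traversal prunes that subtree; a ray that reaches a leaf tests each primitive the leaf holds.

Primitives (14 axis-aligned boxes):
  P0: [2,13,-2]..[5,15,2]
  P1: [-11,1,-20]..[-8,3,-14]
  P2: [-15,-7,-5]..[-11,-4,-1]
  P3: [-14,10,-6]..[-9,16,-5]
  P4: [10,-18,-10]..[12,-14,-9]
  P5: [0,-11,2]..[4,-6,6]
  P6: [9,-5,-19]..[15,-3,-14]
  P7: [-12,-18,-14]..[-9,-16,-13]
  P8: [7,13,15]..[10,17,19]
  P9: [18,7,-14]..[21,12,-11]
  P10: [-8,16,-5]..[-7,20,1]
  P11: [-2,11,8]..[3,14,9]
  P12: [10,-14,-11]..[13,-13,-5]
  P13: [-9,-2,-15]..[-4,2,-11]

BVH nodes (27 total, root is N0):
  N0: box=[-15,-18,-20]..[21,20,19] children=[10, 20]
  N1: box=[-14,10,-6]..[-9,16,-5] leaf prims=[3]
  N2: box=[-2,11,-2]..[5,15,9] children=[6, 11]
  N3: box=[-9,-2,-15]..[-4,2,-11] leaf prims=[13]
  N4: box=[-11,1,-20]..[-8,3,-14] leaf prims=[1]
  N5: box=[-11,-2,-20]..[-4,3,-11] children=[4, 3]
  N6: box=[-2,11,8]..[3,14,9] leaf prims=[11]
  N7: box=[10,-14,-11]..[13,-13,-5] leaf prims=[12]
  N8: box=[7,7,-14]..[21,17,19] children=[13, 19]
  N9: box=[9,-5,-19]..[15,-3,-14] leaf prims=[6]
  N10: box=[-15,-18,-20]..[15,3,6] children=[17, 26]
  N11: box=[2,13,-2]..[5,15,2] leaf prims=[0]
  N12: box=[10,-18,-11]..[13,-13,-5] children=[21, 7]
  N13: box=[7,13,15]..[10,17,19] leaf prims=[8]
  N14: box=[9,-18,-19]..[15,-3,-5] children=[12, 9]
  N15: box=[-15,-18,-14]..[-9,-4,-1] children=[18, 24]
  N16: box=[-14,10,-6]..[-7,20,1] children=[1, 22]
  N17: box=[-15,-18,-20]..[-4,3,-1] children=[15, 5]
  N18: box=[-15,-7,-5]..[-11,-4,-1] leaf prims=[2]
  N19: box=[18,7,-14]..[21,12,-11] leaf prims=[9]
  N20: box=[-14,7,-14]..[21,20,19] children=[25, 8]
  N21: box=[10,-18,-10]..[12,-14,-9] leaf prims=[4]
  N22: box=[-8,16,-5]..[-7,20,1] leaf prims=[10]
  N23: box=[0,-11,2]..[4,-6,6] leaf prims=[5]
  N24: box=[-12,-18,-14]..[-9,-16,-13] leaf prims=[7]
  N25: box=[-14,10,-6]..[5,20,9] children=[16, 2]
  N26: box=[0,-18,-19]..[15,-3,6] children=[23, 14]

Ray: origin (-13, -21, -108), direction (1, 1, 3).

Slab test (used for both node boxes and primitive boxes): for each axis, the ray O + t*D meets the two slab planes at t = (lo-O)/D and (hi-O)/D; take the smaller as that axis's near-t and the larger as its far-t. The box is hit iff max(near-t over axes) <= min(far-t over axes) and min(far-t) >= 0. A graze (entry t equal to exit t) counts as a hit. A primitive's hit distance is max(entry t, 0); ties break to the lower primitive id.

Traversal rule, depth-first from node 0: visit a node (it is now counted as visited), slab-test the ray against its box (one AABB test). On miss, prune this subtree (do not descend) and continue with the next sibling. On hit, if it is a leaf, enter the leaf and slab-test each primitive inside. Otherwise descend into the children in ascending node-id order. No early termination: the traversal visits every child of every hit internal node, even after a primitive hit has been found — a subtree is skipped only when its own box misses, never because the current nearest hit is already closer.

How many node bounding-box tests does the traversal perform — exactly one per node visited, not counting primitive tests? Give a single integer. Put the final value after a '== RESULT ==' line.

Walk:
N0 x:[-2,34] y:[3,41] z:[88/3,127/3] -> hit [88/3,34], descend [10, 20]
  N10 x:[-2,28] y:[3,24] z:[88/3,38] -> miss, prune
  N20 x:[-1,34] y:[28,41] z:[94/3,127/3] -> hit [94/3,34], descend [8, 25]
    N8 x:[20,34] y:[28,38] z:[94/3,127/3] -> hit [94/3,34], descend [13, 19]
      N13 x:[20,23] y:[34,38] z:[41,127/3] -> miss, prune
      N19 x:[31,34] y:[28,33] z:[94/3,97/3] -> hit [94/3,97/3] leaf, test {P9@t=94/3}
    N25 x:[-1,18] y:[31,41] z:[34,39] -> miss, prune

Summary -> nodes [0, 10, 20, 8, 13, 19, 25]; box-tests=7; leaf-entries=1; first=P9

== RESULT ==
7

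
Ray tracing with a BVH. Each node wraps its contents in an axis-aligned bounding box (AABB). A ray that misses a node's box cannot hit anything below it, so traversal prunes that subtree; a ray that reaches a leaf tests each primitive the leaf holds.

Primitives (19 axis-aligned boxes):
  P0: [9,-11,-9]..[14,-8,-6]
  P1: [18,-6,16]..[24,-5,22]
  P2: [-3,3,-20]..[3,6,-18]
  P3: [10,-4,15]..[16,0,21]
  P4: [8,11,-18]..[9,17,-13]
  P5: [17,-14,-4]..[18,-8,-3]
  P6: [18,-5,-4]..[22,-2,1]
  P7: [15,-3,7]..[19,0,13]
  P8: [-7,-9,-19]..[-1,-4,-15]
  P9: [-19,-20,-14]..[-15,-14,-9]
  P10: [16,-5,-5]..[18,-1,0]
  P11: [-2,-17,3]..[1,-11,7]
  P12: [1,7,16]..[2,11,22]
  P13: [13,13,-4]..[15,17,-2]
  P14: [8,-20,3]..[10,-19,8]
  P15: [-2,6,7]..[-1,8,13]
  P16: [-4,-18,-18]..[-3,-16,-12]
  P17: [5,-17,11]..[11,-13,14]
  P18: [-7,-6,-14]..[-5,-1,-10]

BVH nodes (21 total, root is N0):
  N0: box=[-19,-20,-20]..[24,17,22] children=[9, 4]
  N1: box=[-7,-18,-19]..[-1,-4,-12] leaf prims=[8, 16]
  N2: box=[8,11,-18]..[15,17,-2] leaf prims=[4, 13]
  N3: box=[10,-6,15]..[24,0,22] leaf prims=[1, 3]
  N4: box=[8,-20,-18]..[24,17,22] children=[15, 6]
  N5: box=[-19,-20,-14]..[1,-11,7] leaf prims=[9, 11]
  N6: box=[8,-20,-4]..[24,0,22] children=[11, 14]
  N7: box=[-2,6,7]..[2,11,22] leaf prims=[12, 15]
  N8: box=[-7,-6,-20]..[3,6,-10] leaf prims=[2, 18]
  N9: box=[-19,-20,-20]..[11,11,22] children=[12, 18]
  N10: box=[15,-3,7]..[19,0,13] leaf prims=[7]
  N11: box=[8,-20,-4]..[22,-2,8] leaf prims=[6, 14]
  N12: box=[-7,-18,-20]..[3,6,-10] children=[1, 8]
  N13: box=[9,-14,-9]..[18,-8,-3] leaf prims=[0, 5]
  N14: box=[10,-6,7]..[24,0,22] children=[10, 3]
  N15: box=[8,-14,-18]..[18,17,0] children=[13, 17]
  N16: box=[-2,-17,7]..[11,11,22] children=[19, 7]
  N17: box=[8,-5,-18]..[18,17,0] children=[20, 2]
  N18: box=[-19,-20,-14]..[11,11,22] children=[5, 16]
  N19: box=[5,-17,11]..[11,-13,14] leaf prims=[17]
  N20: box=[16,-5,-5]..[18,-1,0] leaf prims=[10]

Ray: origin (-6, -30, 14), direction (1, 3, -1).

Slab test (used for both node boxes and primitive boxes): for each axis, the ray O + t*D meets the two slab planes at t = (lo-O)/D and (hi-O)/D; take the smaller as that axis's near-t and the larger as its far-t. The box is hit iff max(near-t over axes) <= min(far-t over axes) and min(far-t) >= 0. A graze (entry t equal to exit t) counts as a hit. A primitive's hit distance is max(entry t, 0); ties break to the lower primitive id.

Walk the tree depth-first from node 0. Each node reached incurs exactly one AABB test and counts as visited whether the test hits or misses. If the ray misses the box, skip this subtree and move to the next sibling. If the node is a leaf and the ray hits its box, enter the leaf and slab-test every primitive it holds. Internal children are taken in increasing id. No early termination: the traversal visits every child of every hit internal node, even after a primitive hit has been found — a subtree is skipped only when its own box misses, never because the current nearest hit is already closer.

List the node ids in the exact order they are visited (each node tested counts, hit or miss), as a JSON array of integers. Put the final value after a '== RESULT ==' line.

Trace the traversal:
N0 x:[-13,30] y:[10/3,47/3] z:[-8,34] -> hit [10/3,47/3], descend [4, 9]
  N4 x:[14,30] y:[10/3,47/3] z:[-8,32] -> hit [14,47/3], descend [6, 15]
    N6 x:[14,30] y:[10/3,10] z:[-8,18] -> miss, prune
    N15 x:[14,24] y:[16/3,47/3] z:[14,32] -> hit [14,47/3], descend [13, 17]
      N13 x:[15,24] y:[16/3,22/3] z:[17,23] -> miss, prune
      N17 x:[14,24] y:[25/3,47/3] z:[14,32] -> hit [14,47/3], descend [2, 20]
        N2 x:[14,21] y:[41/3,47/3] z:[16,32] -> miss, prune
        N20 x:[22,24] y:[25/3,29/3] z:[14,19] -> miss, prune
  N9 x:[-13,17] y:[10/3,41/3] z:[-8,34] -> hit [10/3,41/3], descend [12, 18]
    N12 x:[-1,9] y:[4,12] z:[24,34] -> miss, prune
    N18 x:[-13,17] y:[10/3,41/3] z:[-8,28] -> hit [10/3,41/3], descend [5, 16]
      N5 x:[-13,7] y:[10/3,19/3] z:[7,28] -> miss, prune
      N16 x:[4,17] y:[13/3,41/3] z:[-8,7] -> hit [13/3,7], descend [7, 19]
        N7 x:[4,8] y:[12,41/3] z:[-8,7] -> miss, prune
        N19 x:[11,17] y:[13/3,17/3] z:[0,3] -> miss, prune

Summary -> nodes [0, 4, 6, 15, 13, 17, 2, 20, 9, 12, 18, 5, 16, 7, 19]; box-tests=15; leaf-entries=0; first=miss

== RESULT ==
[0, 4, 6, 15, 13, 17, 2, 20, 9, 12, 18, 5, 16, 7, 19]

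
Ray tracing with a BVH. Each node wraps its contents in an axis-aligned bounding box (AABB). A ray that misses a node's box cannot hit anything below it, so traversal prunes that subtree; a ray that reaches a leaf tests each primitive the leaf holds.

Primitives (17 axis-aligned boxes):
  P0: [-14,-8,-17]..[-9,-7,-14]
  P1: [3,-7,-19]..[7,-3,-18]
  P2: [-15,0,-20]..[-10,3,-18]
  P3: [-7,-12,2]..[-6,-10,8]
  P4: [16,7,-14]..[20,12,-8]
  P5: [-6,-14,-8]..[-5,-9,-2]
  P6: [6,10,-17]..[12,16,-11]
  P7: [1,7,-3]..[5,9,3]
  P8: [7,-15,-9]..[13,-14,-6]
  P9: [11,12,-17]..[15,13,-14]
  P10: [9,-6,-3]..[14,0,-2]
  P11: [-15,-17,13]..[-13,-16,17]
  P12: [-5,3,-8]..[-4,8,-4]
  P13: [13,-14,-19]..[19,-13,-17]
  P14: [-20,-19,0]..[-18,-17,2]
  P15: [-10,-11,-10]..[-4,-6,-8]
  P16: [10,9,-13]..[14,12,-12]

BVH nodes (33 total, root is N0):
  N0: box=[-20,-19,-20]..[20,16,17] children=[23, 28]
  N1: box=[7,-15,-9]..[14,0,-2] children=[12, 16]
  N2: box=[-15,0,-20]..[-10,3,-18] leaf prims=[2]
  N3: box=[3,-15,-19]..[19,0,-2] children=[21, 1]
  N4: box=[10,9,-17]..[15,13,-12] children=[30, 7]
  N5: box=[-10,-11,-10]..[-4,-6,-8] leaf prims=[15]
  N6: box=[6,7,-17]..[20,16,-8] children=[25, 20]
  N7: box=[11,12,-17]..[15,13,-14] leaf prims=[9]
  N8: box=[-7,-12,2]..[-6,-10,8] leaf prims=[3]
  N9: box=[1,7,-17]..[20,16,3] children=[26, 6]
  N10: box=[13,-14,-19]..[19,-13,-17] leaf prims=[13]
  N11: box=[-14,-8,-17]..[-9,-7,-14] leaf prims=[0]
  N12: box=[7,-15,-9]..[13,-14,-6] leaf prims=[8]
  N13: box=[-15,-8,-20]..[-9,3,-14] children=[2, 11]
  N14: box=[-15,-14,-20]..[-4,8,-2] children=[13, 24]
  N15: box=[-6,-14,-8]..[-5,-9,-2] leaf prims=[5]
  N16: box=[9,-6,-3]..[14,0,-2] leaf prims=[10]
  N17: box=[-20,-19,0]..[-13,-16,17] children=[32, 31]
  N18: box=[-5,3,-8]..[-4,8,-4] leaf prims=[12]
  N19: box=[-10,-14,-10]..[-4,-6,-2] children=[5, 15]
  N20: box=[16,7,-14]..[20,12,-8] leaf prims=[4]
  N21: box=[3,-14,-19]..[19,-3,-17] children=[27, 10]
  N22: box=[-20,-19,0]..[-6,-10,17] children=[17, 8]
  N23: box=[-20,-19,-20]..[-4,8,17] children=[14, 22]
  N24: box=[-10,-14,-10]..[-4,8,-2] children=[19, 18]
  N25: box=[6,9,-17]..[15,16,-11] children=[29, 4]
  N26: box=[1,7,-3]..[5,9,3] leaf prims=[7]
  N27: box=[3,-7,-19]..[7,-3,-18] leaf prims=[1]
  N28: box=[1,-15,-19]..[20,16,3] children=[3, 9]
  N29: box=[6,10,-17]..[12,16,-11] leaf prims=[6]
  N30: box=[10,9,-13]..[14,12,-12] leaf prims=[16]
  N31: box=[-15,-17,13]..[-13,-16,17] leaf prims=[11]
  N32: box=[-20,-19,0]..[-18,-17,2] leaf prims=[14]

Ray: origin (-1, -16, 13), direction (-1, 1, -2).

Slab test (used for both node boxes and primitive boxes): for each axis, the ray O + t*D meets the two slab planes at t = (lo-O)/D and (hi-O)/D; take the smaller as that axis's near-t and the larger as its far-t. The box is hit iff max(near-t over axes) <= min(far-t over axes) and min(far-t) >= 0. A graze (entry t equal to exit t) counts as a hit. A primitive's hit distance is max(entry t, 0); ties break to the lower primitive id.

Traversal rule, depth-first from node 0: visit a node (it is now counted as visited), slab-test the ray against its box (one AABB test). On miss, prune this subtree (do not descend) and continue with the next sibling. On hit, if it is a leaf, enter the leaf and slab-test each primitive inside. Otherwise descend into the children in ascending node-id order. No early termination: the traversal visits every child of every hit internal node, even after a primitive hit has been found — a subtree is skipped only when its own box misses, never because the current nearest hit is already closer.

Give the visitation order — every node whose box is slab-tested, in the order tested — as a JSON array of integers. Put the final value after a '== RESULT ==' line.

Trace the traversal:
N0 x:[-21,19] y:[-3,32] z:[-2,33/2] -> hit [-2,33/2], descend [23, 28]
  N23 x:[3,19] y:[-3,24] z:[-2,33/2] -> hit [3,33/2], descend [14, 22]
    N14 x:[3,14] y:[2,24] z:[15/2,33/2] -> hit [15/2,14], descend [13, 24]
      N13 x:[8,14] y:[8,19] z:[27/2,33/2] -> hit [27/2,14], descend [2, 11]
        N2 x:[9,14] y:[16,19] z:[31/2,33/2] -> miss, prune
        N11 x:[8,13] y:[8,9] z:[27/2,15] -> miss, prune
      N24 x:[3,9] y:[2,24] z:[15/2,23/2] -> hit [15/2,9], descend [18, 19]
        N18 x:[3,4] y:[19,24] z:[17/2,21/2] -> miss, prune
        N19 x:[3,9] y:[2,10] z:[15/2,23/2] -> hit [15/2,9], descend [5, 15]
          N5 x:[3,9] y:[5,10] z:[21/2,23/2] -> miss, prune
          N15 x:[4,5] y:[2,7] z:[15/2,21/2] -> miss, prune
    N22 x:[5,19] y:[-3,6] z:[-2,13/2] -> hit [5,6], descend [8, 17]
      N8 x:[5,6] y:[4,6] z:[5/2,11/2] -> hit [5,11/2] leaf, test {P3@t=5}
      N17 x:[12,19] y:[-3,0] z:[-2,13/2] -> miss, prune
  N28 x:[-21,-2] y:[1,32] z:[5,16] -> miss, prune

Summary -> nodes [0, 23, 14, 13, 2, 11, 24, 18, 19, 5, 15, 22, 8, 17, 28]; box-tests=15; leaf-entries=1; first=P3

== RESULT ==
[0, 23, 14, 13, 2, 11, 24, 18, 19, 5, 15, 22, 8, 17, 28]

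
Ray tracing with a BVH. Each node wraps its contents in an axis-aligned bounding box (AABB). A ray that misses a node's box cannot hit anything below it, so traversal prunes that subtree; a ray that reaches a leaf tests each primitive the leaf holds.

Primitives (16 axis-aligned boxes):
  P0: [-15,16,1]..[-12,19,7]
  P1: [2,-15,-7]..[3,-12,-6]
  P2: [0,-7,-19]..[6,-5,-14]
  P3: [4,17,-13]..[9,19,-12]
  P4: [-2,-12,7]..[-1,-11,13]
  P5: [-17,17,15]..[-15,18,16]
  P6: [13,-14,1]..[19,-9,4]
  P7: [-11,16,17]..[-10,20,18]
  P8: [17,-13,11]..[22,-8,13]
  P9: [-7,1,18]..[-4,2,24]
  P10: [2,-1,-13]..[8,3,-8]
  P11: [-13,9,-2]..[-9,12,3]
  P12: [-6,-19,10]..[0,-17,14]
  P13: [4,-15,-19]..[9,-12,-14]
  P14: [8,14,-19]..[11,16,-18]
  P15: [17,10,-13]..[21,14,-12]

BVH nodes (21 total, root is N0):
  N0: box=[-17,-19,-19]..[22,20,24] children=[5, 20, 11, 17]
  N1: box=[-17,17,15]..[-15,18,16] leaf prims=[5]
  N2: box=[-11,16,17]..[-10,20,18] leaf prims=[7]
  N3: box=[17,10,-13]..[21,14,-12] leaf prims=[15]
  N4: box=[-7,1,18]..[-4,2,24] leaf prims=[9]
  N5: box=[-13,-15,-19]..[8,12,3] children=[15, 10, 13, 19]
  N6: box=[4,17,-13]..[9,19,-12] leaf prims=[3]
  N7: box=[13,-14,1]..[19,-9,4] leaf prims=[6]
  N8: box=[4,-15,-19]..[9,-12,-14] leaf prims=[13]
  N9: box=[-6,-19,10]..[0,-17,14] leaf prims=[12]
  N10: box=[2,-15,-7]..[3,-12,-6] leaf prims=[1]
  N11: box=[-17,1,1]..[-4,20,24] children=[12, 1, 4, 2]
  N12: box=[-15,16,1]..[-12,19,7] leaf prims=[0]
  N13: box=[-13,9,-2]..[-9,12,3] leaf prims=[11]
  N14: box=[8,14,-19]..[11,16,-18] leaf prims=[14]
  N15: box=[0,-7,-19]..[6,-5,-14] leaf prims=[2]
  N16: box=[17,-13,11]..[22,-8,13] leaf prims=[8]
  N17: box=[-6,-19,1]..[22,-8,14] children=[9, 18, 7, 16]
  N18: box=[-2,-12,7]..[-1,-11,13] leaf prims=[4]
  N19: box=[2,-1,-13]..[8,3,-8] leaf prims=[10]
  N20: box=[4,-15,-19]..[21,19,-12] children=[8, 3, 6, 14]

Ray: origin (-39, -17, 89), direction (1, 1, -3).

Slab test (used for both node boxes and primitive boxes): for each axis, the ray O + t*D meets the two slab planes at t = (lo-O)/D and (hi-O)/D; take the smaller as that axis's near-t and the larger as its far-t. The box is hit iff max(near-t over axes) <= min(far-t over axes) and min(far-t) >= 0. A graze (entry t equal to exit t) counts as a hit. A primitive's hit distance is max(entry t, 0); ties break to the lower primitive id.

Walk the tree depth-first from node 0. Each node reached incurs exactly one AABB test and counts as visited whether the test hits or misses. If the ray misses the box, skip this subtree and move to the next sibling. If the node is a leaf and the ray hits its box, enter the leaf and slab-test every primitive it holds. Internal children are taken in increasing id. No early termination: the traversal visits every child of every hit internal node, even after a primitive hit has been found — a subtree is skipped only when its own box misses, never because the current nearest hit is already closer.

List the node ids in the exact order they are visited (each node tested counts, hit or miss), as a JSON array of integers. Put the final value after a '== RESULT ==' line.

Traverse from the root:
N0 x:[22,61] y:[-2,37] z:[65/3,36] -> hit [22,36], descend [5, 11, 17, 20]
  N5 x:[26,47] y:[2,29] z:[86/3,36] -> hit [86/3,29], descend [10, 13, 15, 19]
    N10 x:[41,42] y:[2,5] z:[95/3,32] -> miss, prune
    N13 x:[26,30] y:[26,29] z:[86/3,91/3] -> hit [86/3,29] leaf, test {P11@t=86/3}
    N15 x:[39,45] y:[10,12] z:[103/3,36] -> miss, prune
    N19 x:[41,47] y:[16,20] z:[97/3,34] -> miss, prune
  N11 x:[22,35] y:[18,37] z:[65/3,88/3] -> hit [22,88/3], descend [1, 2, 4, 12]
    N1 x:[22,24] y:[34,35] z:[73/3,74/3] -> miss, prune
    N2 x:[28,29] y:[33,37] z:[71/3,24] -> miss, prune
    N4 x:[32,35] y:[18,19] z:[65/3,71/3] -> miss, prune
    N12 x:[24,27] y:[33,36] z:[82/3,88/3] -> miss, prune
  N17 x:[33,61] y:[-2,9] z:[25,88/3] -> miss, prune
  N20 x:[43,60] y:[2,36] z:[101/3,36] -> miss, prune

13 AABB tests over nodes [0, 5, 10, 13, 15, 19, 11, 1, 2, 4, 12, 17, 20]; 1 leaf entered; closest P11.

== RESULT ==
[0, 5, 10, 13, 15, 19, 11, 1, 2, 4, 12, 17, 20]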